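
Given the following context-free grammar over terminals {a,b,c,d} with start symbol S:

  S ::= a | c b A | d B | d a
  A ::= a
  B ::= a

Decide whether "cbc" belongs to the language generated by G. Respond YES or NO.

Convert to CNF:
  S -> T0 X4 | T2 B | T2 T3 | a
  A -> a
  B -> a
  T0 -> c
  T1 -> b
  T2 -> d
  T3 -> a
  X4 -> T1 A

CYK table (by increasing span):
  [0..0]={T0}  "c"  orig:{}
  [1..1]={T1}  "b"  orig:{}
  [2..2]={T0}  "c"  orig:{}
  [0..1]=∅  "cb"
  [1..2]=∅  "bc"
  [0..2]=∅  "cbc"

S ∉ T[0,2] ⇒ NO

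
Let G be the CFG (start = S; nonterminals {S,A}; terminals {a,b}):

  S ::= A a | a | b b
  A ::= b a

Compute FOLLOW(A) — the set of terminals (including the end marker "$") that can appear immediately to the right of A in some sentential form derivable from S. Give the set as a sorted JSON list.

Compute FIRST by fixpoint:
round 1:
  A via A→b a: +{b}
  S via S→A a: +{b}
  S via S→a: +{a}
  S: {a,b}  A: {b}
round 2: (no change)
  S: {a,b}  A: {b}

Compute FOLLOW by fixpoint:
seed FOLLOW(S) with $
[1]
  S→A a: FOLLOW(A) ⊇ FIRST(a) = {a}; new: +{a}
  S: {$}  A: {a}
[2] — fixpoint
  S: {$}  A: {a}

FOLLOW(A) = ["a"]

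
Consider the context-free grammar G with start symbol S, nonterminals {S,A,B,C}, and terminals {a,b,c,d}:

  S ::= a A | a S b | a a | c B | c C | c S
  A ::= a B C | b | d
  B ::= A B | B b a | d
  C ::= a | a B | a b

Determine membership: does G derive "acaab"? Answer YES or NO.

CNF form of G:
  S -> T0 A | T0 T0 | T0 X5 | T2 B | T2 C | T2 S
  A -> T0 X3 | b | d
  B -> A B | B X4 | d
  C -> T0 B | T0 T1 | a
  T0 -> a
  T1 -> b
  T2 -> c
  X3 -> B C
  X4 -> T1 T0
  X5 -> S T1

Fill CYK table bottom-up:
  [0..0]={C,T0}  "a"  orig:{C}
  [1..1]={T2}  "c"  orig:{}
  [2..2]={C,T0}  "a"  orig:{C}
  [3..3]={C,T0}  "a"  orig:{C}
  [4..4]={A,T1}  "b"  orig:{A}
  [0..1]=∅  "ac"
  [1..2]={S}  "ca"
  [2..3]={S}  "aa"
  [3..4]={C,S}  "ab"
  [0..2]=∅  "aca"
  [1..3]={S}  "caa"
  [2..4]={X5}  "aab"  orig:{}
  [0..3]=∅  "acaa"
  [1..4]={X5}  "caab"  orig:{}
  [0..4]={S}  "acaab"

S ∈ T[0,4] ⇒ YES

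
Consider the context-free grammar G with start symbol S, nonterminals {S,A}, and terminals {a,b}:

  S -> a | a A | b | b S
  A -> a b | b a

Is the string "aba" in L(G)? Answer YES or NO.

CNF form of G:
  S -> T0 A | T1 S | a | b
  A -> T0 T1 | T1 T0
  T0 -> a
  T1 -> b

CYK table (by increasing span):
  T[0,0] 'a' = {S,T0}  orig:{S}
  T[1,1] 'b' = {S,T1}  orig:{S}
  T[2,2] 'a' = {S,T0}  orig:{S}
  T[0,1] 'ab' = {A}
  T[1,2] 'ba' = {A,S}
  T[0,2] 'aba' = {S}

S ∈ T[0,2] ⇒ YES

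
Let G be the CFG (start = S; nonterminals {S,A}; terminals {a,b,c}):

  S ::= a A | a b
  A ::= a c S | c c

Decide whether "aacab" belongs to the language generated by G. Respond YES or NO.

Convert to CNF:
  S -> T0 A | T0 T2
  A -> T0 X3 | T1 T1
  T0 -> a
  T1 -> c
  T2 -> b
  X3 -> T1 S

CYK table (by increasing span):
  T[0,0] 'a' = {T0}  orig:{}
  T[1,1] 'a' = {T0}  orig:{}
  T[2,2] 'c' = {T1}  orig:{}
  T[3,3] 'a' = {T0}  orig:{}
  T[4,4] 'b' = {T2}  orig:{}
  T[0,1] 'aa' = ∅
  T[1,2] 'ac' = ∅
  T[2,3] 'ca' = ∅
  T[3,4] 'ab' = {S}
  T[0,2] 'aac' = ∅
  T[1,3] 'aca' = ∅
  T[2,4] 'cab' = {X3}  orig:{}
  T[0,3] 'aaca' = ∅
  T[1,4] 'acab' = {A}
  T[0,4] 'aacab' = {S}

S ∈ T[0,4] ⇒ YES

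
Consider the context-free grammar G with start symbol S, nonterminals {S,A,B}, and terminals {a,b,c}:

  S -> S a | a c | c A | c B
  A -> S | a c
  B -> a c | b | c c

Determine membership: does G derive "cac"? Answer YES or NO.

Convert to CNF:
  S -> S T0 | T0 T1 | T1 A | T1 B
  A -> S T0 | T0 T1 | T1 A | T1 B
  B -> T0 T1 | T1 T1 | b
  T0 -> a
  T1 -> c

CYK table (by increasing span):
  cell(0,0) c: {T1}  orig:{}
  cell(1,1) a: {T0}  orig:{}
  cell(2,2) c: {T1}  orig:{}
  cell(0,1) ca: ∅
  cell(1,2) ac: {A,B,S}
  cell(0,2) cac: {A,S}

S ∈ T[0,2] ⇒ YES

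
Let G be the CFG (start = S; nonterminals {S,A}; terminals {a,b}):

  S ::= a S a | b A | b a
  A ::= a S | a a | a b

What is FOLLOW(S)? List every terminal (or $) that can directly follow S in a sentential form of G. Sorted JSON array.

FIRST sets, iterate to fixpoint:
round 1:
  A via A→a S: +{a}
  S via S→a S a: +{a}
  S via S→b A: +{b}
  FIRST[S]={a,b}  FIRST[A]={a}
round 2: (no change)
  FIRST[S]={a,b}  FIRST[A]={a}

FOLLOW sets:
seed FOLLOW(S) with $
iter 1:
  S→a S a: FOLLOW(S) ⊇ FIRST(a) = {a}; new: +{a}
  S→b A: FOLLOW(A) ⊇ FOLLOW(S) ⊇ {$,a}; new: +{$,a}
  S: {$,a}  A: {$,a}
iter 2: — fixpoint
  S: {$,a}  A: {$,a}

FOLLOW(S) = ["$", "a"]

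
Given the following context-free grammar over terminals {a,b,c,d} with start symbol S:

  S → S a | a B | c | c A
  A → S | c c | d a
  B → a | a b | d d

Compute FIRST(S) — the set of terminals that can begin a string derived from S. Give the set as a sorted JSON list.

FIRST iteration:
[1]
  A via A→c c: +{c}
  A via A→d a: +{d}
  B via B→a: +{a}
  B via B→d d: +{d}
  S via S→a B: +{a}
  S via S→c: +{c}
  S: {a,c}  A: {c,d}  B: {a,d}
[2]
  A via A→S: +{a}
  S: {a,c}  A: {a,c,d}  B: {a,d}
[3] (stable)
  S: {a,c}  A: {a,c,d}  B: {a,d}

FIRST(S) = ["a", "c"]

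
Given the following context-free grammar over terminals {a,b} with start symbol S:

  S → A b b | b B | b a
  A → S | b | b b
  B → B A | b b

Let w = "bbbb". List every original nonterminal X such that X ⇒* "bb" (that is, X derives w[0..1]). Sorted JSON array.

Convert to CNF:
  S -> A X3 | T0 B | T0 T1
  A -> A X2 | T0 B | T0 T0 | T0 T1 | b
  B -> B A | T0 T0
  T0 -> b
  T1 -> a
  X2 -> T0 T0
  X3 -> T0 T0

CYK fill (cells [i..j] with 0 ≤ i ≤ j ≤ 1 only):
  [0..0]={A,T0}  "b"  orig:{A}
  [1..1]={A,T0}  "b"  orig:{A}
  [0..1]={A,B,X2,X3}  "bb"  orig:{A,B}

Original NTs in T[0,1] deriving "bb": ["A", "B"]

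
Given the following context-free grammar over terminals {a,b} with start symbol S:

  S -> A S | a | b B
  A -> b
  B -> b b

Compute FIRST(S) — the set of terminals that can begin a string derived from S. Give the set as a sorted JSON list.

FIRST iteration:
[1]
  A via A→b: +{b}
  B via B→b b: +{b}
  S via S→A S: +{b}
  S via S→a: +{a}
  S: {a,b}  A: {b}  B: {b}
[2] (no change)
  S: {a,b}  A: {b}  B: {b}

FIRST(S) = ["a", "b"]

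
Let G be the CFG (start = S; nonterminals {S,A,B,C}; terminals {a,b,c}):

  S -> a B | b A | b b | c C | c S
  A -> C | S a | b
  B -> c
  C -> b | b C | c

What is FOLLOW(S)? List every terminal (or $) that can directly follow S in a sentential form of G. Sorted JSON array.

FIRST iteration:
iter 1:
  A via A→b: +{b}
  B via B→c: +{c}
  C via C→b: +{b}
  C via C→c: +{c}
  S via S→a B: +{a}
  S via S→b A: +{b}
  S via S→c C: +{c}
  FIRST(S)={a,b,c}  FIRST(A)={b}  FIRST(B)={c}  FIRST(C)={b,c}
iter 2:
  A via A→C: +{c}
  A via A→S a: +{a}
  FIRST(S)={a,b,c}  FIRST(A)={a,b,c}  FIRST(B)={c}  FIRST(C)={b,c}
iter 3: done
  FIRST(S)={a,b,c}  FIRST(A)={a,b,c}  FIRST(B)={c}  FIRST(C)={b,c}

FOLLOW iteration:
FOLLOW(S) := {$}
round 1:
  A→S a: FOLLOW(S) ⊇ FIRST(a) = {a}; new: +{a}
  S→a B: FOLLOW(B) ⊇ FOLLOW(S) ⊇ {$,a}; new: +{$,a}
  S→b A: FOLLOW(A) ⊇ FOLLOW(S) ⊇ {$,a}; new: +{$,a}
  S→c C: FOLLOW(C) ⊇ FOLLOW(S) ⊇ {$,a}; new: +{$,a}
  FOLLOW[S]={$,a}  FOLLOW[A]={$,a}  FOLLOW[B]={$,a}  FOLLOW[C]={$,a}
round 2: (stable)
  FOLLOW[S]={$,a}  FOLLOW[A]={$,a}  FOLLOW[B]={$,a}  FOLLOW[C]={$,a}

FOLLOW(S) = ["$", "a"]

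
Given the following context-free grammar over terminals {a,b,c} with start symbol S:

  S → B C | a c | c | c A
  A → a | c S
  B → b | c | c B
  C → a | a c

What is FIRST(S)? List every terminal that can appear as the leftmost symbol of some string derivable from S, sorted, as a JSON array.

FIRST iteration:
[1]
  A via A→a: +{a}
  A via A→c S: +{c}
  B via B→b: +{b}
  B via B→c: +{c}
  C via C→a: +{a}
  S via S→B C: +{b,c}
  S via S→a c: +{a}
  FIRST[S]={a,b,c}  FIRST[A]={a,c}  FIRST[B]={b,c}  FIRST[C]={a}
[2] (no change)
  FIRST[S]={a,b,c}  FIRST[A]={a,c}  FIRST[B]={b,c}  FIRST[C]={a}

FIRST(S) = ["a", "b", "c"]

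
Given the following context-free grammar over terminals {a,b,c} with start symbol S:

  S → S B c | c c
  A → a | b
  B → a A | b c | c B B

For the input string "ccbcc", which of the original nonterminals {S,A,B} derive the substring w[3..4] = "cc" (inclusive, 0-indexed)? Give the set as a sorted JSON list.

Convert to CNF:
  S -> S X4 | T2 T2
  A -> a | b
  B -> T0 A | T1 T2 | T2 X3
  T0 -> a
  T1 -> b
  T2 -> c
  X3 -> B B
  X4 -> B T2

Fill CYK table bottom-up — only the sub-triangle for w[3..4]:
  cell(3,3) c: {T2}  orig:{}
  cell(4,4) c: {T2}  orig:{}
  cell(3,4) cc: {S}

Original NTs in T[3,4] deriving "cc": ["S"]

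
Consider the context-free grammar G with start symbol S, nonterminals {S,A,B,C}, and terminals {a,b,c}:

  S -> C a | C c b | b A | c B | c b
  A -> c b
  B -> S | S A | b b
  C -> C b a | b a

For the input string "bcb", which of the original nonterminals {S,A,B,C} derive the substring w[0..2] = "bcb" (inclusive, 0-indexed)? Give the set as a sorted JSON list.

CNF form of G:
  S -> C T2 | C X5 | T0 B | T0 T1 | T1 A
  A -> T0 T1
  B -> C T2 | C X3 | S A | T0 B | T0 T1 | T1 A | T1 T1
  C -> C X4 | T1 T2
  T0 -> c
  T1 -> b
  T2 -> a
  X3 -> T0 T1
  X4 -> T1 T2
  X5 -> T0 T1

CYK fill (cells [i..j] with 0 ≤ i ≤ j ≤ 2 only):
  cell(0,0) b: {T1}  orig:{}
  cell(1,1) c: {T0}  orig:{}
  cell(2,2) b: {T1}  orig:{}
  cell(0,1) bc: ∅
  cell(1,2) cb: {A,B,S,X3,X5}  orig:{A,B,S}
  cell(0,2) bcb: {B,S}

Original NTs in T[0,2] deriving "bcb": ["B", "S"]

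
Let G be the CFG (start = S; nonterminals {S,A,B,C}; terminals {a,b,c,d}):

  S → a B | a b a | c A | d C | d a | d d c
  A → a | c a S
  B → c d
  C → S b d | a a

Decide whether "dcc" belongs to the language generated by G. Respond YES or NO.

Convert to CNF:
  S -> T0 A | T1 B | T1 X6 | T2 C | T2 T1 | T2 X7
  A -> T0 X4 | a
  B -> T0 T2
  C -> S X5 | T1 T1
  T0 -> c
  T1 -> a
  T2 -> d
  T3 -> b
  X4 -> T1 S
  X5 -> T3 T2
  X6 -> T3 T1
  X7 -> T2 T0

Fill CYK table bottom-up:
  T[0,0] 'd' = {T2}  orig:{}
  T[1,1] 'c' = {T0}  orig:{}
  T[2,2] 'c' = {T0}  orig:{}
  T[0,1] 'dc' = {X7}  orig:{}
  T[1,2] 'cc' = ∅
  T[0,2] 'dcc' = ∅

S ∉ T[0,2] ⇒ NO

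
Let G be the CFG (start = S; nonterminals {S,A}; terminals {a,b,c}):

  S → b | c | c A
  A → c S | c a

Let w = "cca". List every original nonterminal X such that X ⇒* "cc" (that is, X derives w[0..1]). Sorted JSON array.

CNF form of G:
  S -> T0 A | b | c
  A -> T0 S | T0 T1
  T0 -> c
  T1 -> a

Fill CYK table bottom-up (cells [i..j] with 0 ≤ i ≤ j ≤ 1 only):
  [0..0]={S,T0}  "c"  orig:{S}
  [1..1]={S,T0}  "c"  orig:{S}
  [0..1]={A}  "cc"

Original NTs in T[0,1] deriving "cc": ["A"]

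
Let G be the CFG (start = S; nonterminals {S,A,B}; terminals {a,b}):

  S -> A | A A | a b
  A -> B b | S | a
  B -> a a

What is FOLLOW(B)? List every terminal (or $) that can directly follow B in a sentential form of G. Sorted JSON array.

FIRST sets, iterate to fixpoint:
pass 1:
  A via A→a: +{a}
  B via B→a a: +{a}
  S via S→A: +{a}
  FIRST(S)={a}  FIRST(A)={a}  FIRST(B)={a}
pass 2: (stable)
  FIRST(S)={a}  FIRST(A)={a}  FIRST(B)={a}

FOLLOW sets:
FOLLOW(S) := {$}
pass 1:
  A→B b: FOLLOW(B) ⊇ FIRST(b) = {b}; new: +{b}
  S→A: FOLLOW(A) ⊇ FOLLOW(S) ⊇ {$}; new: +{$}
  S→A A: FOLLOW(A) ⊇ FIRST(A) = {a}; new: +{a}
  FOLLOW[S]={$}  FOLLOW[A]={$,a}  FOLLOW[B]={b}
pass 2:
  A→S: FOLLOW(S) ⊇ FOLLOW(A) ⊇ {$,a}; new: +{a}
  FOLLOW[S]={$,a}  FOLLOW[A]={$,a}  FOLLOW[B]={b}
pass 3: — fixpoint
  FOLLOW[S]={$,a}  FOLLOW[A]={$,a}  FOLLOW[B]={b}

FOLLOW(B) = ["b"]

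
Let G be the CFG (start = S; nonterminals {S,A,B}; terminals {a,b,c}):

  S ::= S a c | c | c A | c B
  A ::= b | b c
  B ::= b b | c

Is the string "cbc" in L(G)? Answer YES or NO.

Convert to CNF:
  S -> S X3 | T1 A | T1 B | c
  A -> T0 T1 | b
  B -> T0 T0 | c
  T0 -> b
  T1 -> c
  T2 -> a
  X3 -> T2 T1

CYK fill:
  [0..0]={B,S,T1}  "c"  orig:{B,S}
  [1..1]={A,T0}  "b"  orig:{A}
  [2..2]={B,S,T1}  "c"  orig:{B,S}
  [0..1]={S}  "cb"
  [1..2]={A}  "bc"
  [0..2]={S}  "cbc"

S ∈ T[0,2] ⇒ YES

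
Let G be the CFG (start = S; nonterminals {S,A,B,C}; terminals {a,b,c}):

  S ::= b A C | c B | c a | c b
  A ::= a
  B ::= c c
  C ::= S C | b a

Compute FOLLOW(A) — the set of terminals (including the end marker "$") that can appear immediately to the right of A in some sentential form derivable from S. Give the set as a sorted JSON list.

FIRST iteration:
[1]
  A via A→a: +{a}
  B via B→c c: +{c}
  C via C→b a: +{b}
  S via S→b A C: +{b}
  S via S→c B: +{c}
  FIRST[S]={b,c}  FIRST[A]={a}  FIRST[B]={c}  FIRST[C]={b}
[2]
  C via C→S C: +{c}
  FIRST[S]={b,c}  FIRST[A]={a}  FIRST[B]={c}  FIRST[C]={b,c}
[3] done
  FIRST[S]={b,c}  FIRST[A]={a}  FIRST[B]={c}  FIRST[C]={b,c}

FOLLOW sets:
FOLLOW(S) := {$}
[1]
  C→S C: FOLLOW(S) ⊇ FIRST(C) = {b,c}; new: +{b,c}
  S→b A C: FOLLOW(A) ⊇ FIRST(C) = {b,c}; new: +{b,c}
  S→b A C: FOLLOW(C) ⊇ FOLLOW(S) ⊇ {$,b,c}; new: +{$,b,c}
  S→c B: FOLLOW(B) ⊇ FOLLOW(S) ⊇ {$,b,c}; new: +{$,b,c}
  FOLLOW[S]={$,b,c}  FOLLOW[A]={b,c}  FOLLOW[B]={$,b,c}  FOLLOW[C]={$,b,c}
[2] (stable)
  FOLLOW[S]={$,b,c}  FOLLOW[A]={b,c}  FOLLOW[B]={$,b,c}  FOLLOW[C]={$,b,c}

FOLLOW(A) = ["b", "c"]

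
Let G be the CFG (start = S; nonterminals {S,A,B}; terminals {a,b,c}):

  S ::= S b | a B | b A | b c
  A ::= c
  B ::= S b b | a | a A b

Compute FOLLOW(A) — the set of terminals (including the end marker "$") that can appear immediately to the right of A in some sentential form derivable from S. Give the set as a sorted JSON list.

FIRST iteration:
iter 1:
  A via A→c: +{c}
  B via B→a: +{a}
  S via S→a B: +{a}
  S via S→b A: +{b}
  S: {a,b}  A: {c}  B: {a}
iter 2:
  B via B→S b b: +{b}
  S: {a,b}  A: {c}  B: {a,b}
iter 3: done
  S: {a,b}  A: {c}  B: {a,b}

Compute FOLLOW by fixpoint:
FOLLOW(S) := {$}
[1]
  B→S b b: FOLLOW(S) ⊇ FIRST(b) = {b}; new: +{b}
  B→a A b: FOLLOW(A) ⊇ FIRST(b) = {b}; new: +{b}
  S→a B: FOLLOW(B) ⊇ FOLLOW(S) ⊇ {$,b}; new: +{$,b}
  S→b A: FOLLOW(A) ⊇ FOLLOW(S) ⊇ {$,b}; new: +{$}
  FOLLOW[S]={$,b}  FOLLOW[A]={$,b}  FOLLOW[B]={$,b}
[2] (stable)
  FOLLOW[S]={$,b}  FOLLOW[A]={$,b}  FOLLOW[B]={$,b}

FOLLOW(A) = ["$", "b"]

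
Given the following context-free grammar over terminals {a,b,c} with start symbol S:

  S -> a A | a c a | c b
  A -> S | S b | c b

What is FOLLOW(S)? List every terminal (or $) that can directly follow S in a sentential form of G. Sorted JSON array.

FIRST iteration:
iter 1:
  A via A→c b: +{c}
  S via S→a A: +{a}
  S via S→c b: +{c}
  FIRST(S)={a,c}  FIRST(A)={c}
iter 2:
  A via A→S: +{a}
  FIRST(S)={a,c}  FIRST(A)={a,c}
iter 3: — fixpoint
  FIRST(S)={a,c}  FIRST(A)={a,c}

FOLLOW iteration:
initialize: $ ∈ FOLLOW(S)
pass 1:
  A→S b: FOLLOW(S) ⊇ FIRST(b) = {b}; new: +{b}
  S→a A: FOLLOW(A) ⊇ FOLLOW(S) ⊇ {$,b}; new: +{$,b}
  FOLLOW(S)={$,b}  FOLLOW(A)={$,b}
pass 2: (stable)
  FOLLOW(S)={$,b}  FOLLOW(A)={$,b}

FOLLOW(S) = ["$", "b"]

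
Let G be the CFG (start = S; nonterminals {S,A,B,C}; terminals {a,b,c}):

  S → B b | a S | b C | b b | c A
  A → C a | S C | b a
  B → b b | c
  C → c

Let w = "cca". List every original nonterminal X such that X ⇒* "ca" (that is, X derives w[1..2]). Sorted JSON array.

CNF form of G:
  S -> B T1 | T0 S | T1 C | T1 T1 | T2 A
  A -> C T0 | S C | T1 T0
  B -> T1 T1 | c
  C -> c
  T0 -> a
  T1 -> b
  T2 -> c

CYK table (by increasing span) — only the sub-triangle for w[1..2]:
  T[1,1] 'c' = {B,C,T2}  orig:{B,C}
  T[2,2] 'a' = {T0}  orig:{}
  T[1,2] 'ca' = {A}

Original NTs in T[1,2] deriving "ca": ["A"]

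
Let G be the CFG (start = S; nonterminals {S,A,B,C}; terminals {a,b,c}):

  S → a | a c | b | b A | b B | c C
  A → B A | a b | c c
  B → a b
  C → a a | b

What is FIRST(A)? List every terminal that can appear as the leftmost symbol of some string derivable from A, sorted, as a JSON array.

FIRST sets, iterate to fixpoint:
iter 1:
  A via A→a b: +{a}
  A via A→c c: +{c}
  B via B→a b: +{a}
  C via C→a a: +{a}
  C via C→b: +{b}
  S via S→a: +{a}
  S via S→b: +{b}
  S via S→c C: +{c}
  FIRST[S]={a,b,c}  FIRST[A]={a,c}  FIRST[B]={a}  FIRST[C]={a,b}
iter 2: done
  FIRST[S]={a,b,c}  FIRST[A]={a,c}  FIRST[B]={a}  FIRST[C]={a,b}

FIRST(A) = ["a", "c"]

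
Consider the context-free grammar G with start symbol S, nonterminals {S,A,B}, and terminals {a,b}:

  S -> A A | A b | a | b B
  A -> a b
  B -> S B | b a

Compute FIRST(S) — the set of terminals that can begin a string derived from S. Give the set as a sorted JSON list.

Compute FIRST by fixpoint:
pass 1:
  A via A→a b: +{a}
  B via B→b a: +{b}
  S via S→A A: +{a}
  S via S→b B: +{b}
  FIRST(S)={a,b}  FIRST(A)={a}  FIRST(B)={b}
pass 2:
  B via B→S B: +{a}
  FIRST(S)={a,b}  FIRST(A)={a}  FIRST(B)={a,b}
pass 3: (no change)
  FIRST(S)={a,b}  FIRST(A)={a}  FIRST(B)={a,b}

FIRST(S) = ["a", "b"]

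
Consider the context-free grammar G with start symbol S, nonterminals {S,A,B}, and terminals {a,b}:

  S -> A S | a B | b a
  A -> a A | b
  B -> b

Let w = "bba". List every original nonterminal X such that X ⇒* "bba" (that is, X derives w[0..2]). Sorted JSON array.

CNF form of G:
  S -> A S | T0 B | T1 T0
  A -> T0 A | b
  B -> b
  T0 -> a
  T1 -> b

CYK fill — only the sub-triangle for w[0..2]:
  [0..0]={A,B,T1}  "b"  orig:{A,B}
  [1..1]={A,B,T1}  "b"  orig:{A,B}
  [2..2]={T0}  "a"  orig:{}
  [0..1]=∅  "bb"
  [1..2]={S}  "ba"
  [0..2]={S}  "bba"

Original NTs in T[0,2] deriving "bba": ["S"]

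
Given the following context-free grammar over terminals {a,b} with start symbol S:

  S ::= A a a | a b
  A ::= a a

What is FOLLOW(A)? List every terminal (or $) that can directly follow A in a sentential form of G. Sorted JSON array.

FIRST sets, iterate to fixpoint:
round 1:
  A via A→a a: +{a}
  S via S→A a a: +{a}
  S: {a}  A: {a}
round 2: (no change)
  S: {a}  A: {a}

Compute FOLLOW by fixpoint:
FOLLOW(S) := {$}
iter 1:
  S→A a a: FOLLOW(A) ⊇ FIRST(a) = {a}; new: +{a}
  FOLLOW[S]={$}  FOLLOW[A]={a}
iter 2: (no change)
  FOLLOW[S]={$}  FOLLOW[A]={a}

FOLLOW(A) = ["a"]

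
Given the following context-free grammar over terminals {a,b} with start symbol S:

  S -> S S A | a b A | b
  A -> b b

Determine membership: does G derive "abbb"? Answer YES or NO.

Convert to CNF:
  S -> S X2 | T1 X3 | b
  A -> T0 T0
  T0 -> b
  T1 -> a
  X2 -> S A
  X3 -> T0 A

CYK fill:
  cell(0,0) a: {T1}  orig:{}
  cell(1,1) b: {S,T0}  orig:{S}
  cell(2,2) b: {S,T0}  orig:{S}
  cell(3,3) b: {S,T0}  orig:{S}
  cell(0,1) ab: ∅
  cell(1,2) bb: {A}
  cell(2,3) bb: {A}
  cell(0,2) abb: ∅
  cell(1,3) bbb: {X2,X3}  orig:{}
  cell(0,3) abbb: {S}

S ∈ T[0,3] ⇒ YES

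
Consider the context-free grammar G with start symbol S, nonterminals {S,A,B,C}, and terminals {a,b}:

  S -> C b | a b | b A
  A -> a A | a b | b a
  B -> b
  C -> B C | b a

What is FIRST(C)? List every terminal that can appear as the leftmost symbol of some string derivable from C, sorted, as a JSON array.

Compute FIRST by fixpoint:
[1]
  A via A→a A: +{a}
  A via A→b a: +{b}
  B via B→b: +{b}
  C via C→B C: +{b}
  S via S→C b: +{b}
  S via S→a b: +{a}
  S: {a,b}  A: {a,b}  B: {b}  C: {b}
[2] — fixpoint
  S: {a,b}  A: {a,b}  B: {b}  C: {b}

FIRST(C) = ["b"]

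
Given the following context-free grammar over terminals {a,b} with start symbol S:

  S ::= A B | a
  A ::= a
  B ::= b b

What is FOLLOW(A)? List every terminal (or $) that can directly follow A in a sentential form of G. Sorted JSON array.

FIRST sets, iterate to fixpoint:
pass 1:
  A via A→a: +{a}
  B via B→b b: +{b}
  S via S→A B: +{a}
  S: {a}  A: {a}  B: {b}
pass 2: — fixpoint
  S: {a}  A: {a}  B: {b}

FOLLOW iteration:
initialize: $ ∈ FOLLOW(S)
pass 1:
  S→A B: FOLLOW(A) ⊇ FIRST(B) = {b}; new: +{b}
  S→A B: FOLLOW(B) ⊇ FOLLOW(S) ⊇ {$}; new: +{$}
  S: {$}  A: {b}  B: {$}
pass 2: (no change)
  S: {$}  A: {b}  B: {$}

FOLLOW(A) = ["b"]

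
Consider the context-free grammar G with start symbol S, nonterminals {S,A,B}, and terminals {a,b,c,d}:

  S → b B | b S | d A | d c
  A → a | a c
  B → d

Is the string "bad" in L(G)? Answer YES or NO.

CNF form of G:
  S -> T2 B | T2 S | T3 A | T3 T1
  A -> T0 T1 | a
  B -> d
  T0 -> a
  T1 -> c
  T2 -> b
  T3 -> d

CYK table (by increasing span):
  T[0,0] 'b' = {T2}  orig:{}
  T[1,1] 'a' = {A,T0}  orig:{A}
  T[2,2] 'd' = {B,T3}  orig:{B}
  T[0,1] 'ba' = ∅
  T[1,2] 'ad' = ∅
  T[0,2] 'bad' = ∅

S ∉ T[0,2] ⇒ NO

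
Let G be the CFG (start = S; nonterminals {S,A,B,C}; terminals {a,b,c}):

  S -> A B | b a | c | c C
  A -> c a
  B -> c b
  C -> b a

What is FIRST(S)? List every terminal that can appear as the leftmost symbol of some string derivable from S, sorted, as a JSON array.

FIRST iteration:
round 1:
  A via A→c a: +{c}
  B via B→c b: +{c}
  C via C→b a: +{b}
  S via S→A B: +{c}
  S via S→b a: +{b}
  FIRST(S)={b,c}  FIRST(A)={c}  FIRST(B)={c}  FIRST(C)={b}
round 2: (no change)
  FIRST(S)={b,c}  FIRST(A)={c}  FIRST(B)={c}  FIRST(C)={b}

FIRST(S) = ["b", "c"]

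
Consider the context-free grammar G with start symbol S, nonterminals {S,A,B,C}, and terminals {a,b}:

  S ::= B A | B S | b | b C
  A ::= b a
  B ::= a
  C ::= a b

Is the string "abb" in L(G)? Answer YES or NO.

CNF form of G:
  S -> B A | B S | T0 C | b
  A -> T0 T1
  B -> a
  C -> T1 T0
  T0 -> b
  T1 -> a

Fill CYK table bottom-up:
  [0..0]={B,T1}  "a"  orig:{B}
  [1..1]={S,T0}  "b"  orig:{S}
  [2..2]={S,T0}  "b"  orig:{S}
  [0..1]={C,S}  "ab"
  [1..2]=∅  "bb"
  [0..2]=∅  "abb"

S ∉ T[0,2] ⇒ NO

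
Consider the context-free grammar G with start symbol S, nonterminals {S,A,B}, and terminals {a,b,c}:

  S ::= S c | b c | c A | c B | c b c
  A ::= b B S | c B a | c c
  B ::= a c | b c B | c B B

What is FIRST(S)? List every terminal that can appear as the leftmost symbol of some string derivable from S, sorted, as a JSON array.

FIRST iteration:
pass 1:
  A via A→b B S: +{b}
  A via A→c B a: +{c}
  B via B→a c: +{a}
  B via B→b c B: +{b}
  B via B→c B B: +{c}
  S via S→b c: +{b}
  S via S→c A: +{c}
  FIRST[S]={b,c}  FIRST[A]={b,c}  FIRST[B]={a,b,c}
pass 2: done
  FIRST[S]={b,c}  FIRST[A]={b,c}  FIRST[B]={a,b,c}

FIRST(S) = ["b", "c"]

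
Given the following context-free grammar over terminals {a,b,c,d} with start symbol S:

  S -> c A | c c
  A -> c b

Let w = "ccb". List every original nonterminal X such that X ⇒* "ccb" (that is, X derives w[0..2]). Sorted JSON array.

CNF form of G:
  S -> T0 A | T0 T0
  A -> T0 T1
  T0 -> c
  T1 -> b

Fill CYK table bottom-up, restricted to cells inside w[0..2]:
  [0..0]={T0}  "c"  orig:{}
  [1..1]={T0}  "c"  orig:{}
  [2..2]={T1}  "b"  orig:{}
  [0..1]={S}  "cc"
  [1..2]={A}  "cb"
  [0..2]={S}  "ccb"

Original NTs in T[0,2] deriving "ccb": ["S"]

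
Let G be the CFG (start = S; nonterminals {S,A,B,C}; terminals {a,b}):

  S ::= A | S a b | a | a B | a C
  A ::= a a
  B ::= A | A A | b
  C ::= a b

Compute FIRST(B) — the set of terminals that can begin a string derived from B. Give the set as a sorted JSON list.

FIRST sets, iterate to fixpoint:
iter 1:
  A via A→a a: +{a}
  B via B→A: +{a}
  B via B→b: +{b}
  C via C→a b: +{a}
  S via S→A: +{a}
  S: {a}  A: {a}  B: {a,b}  C: {a}
iter 2: — fixpoint
  S: {a}  A: {a}  B: {a,b}  C: {a}

FIRST(B) = ["a", "b"]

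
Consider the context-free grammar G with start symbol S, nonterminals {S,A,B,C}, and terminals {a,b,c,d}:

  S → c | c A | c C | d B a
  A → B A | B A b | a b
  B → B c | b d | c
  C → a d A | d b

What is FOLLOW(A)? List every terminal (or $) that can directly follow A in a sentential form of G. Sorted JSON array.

FIRST iteration:
round 1:
  A via A→a b: +{a}
  B via B→b d: +{b}
  B via B→c: +{c}
  C via C→a d A: +{a}
  C via C→d b: +{d}
  S via S→c: +{c}
  S via S→d B a: +{d}
  S: {c,d}  A: {a}  B: {b,c}  C: {a,d}
round 2:
  A via A→B A: +{b,c}
  S: {c,d}  A: {a,b,c}  B: {b,c}  C: {a,d}
round 3: done
  S: {c,d}  A: {a,b,c}  B: {b,c}  C: {a,d}

FOLLOW iteration:
FOLLOW(S) := {$}
round 1:
  A→B A: FOLLOW(B) ⊇ FIRST(A) = {a,b,c}; new: +{a,b,c}
  A→B A b: FOLLOW(A) ⊇ FIRST(b) = {b}; new: +{b}
  S→c A: FOLLOW(A) ⊇ FOLLOW(S) ⊇ {$}; new: +{$}
  S→c C: FOLLOW(C) ⊇ FOLLOW(S) ⊇ {$}; new: +{$}
  FOLLOW[S]={$}  FOLLOW[A]={$,b}  FOLLOW[B]={a,b,c}  FOLLOW[C]={$}
round 2: (stable)
  FOLLOW[S]={$}  FOLLOW[A]={$,b}  FOLLOW[B]={a,b,c}  FOLLOW[C]={$}

FOLLOW(A) = ["$", "b"]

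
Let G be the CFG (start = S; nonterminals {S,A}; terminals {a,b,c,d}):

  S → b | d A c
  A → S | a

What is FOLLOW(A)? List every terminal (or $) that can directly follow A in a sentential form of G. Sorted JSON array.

FIRST iteration:
round 1:
  A via A→a: +{a}
  S via S→b: +{b}
  S via S→d A c: +{d}
  FIRST[S]={b,d}  FIRST[A]={a}
round 2:
  A via A→S: +{b,d}
  FIRST[S]={b,d}  FIRST[A]={a,b,d}
round 3: (no change)
  FIRST[S]={b,d}  FIRST[A]={a,b,d}

FOLLOW sets:
seed FOLLOW(S) with $
iter 1:
  S→d A c: FOLLOW(A) ⊇ FIRST(c) = {c}; new: +{c}
  S: {$}  A: {c}
iter 2:
  A→S: FOLLOW(S) ⊇ FOLLOW(A) ⊇ {c}; new: +{c}
  S: {$,c}  A: {c}
iter 3: (stable)
  S: {$,c}  A: {c}

FOLLOW(A) = ["c"]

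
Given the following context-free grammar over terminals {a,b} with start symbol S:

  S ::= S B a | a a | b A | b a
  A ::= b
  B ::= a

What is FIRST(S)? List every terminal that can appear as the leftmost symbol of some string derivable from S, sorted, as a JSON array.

Compute FIRST by fixpoint:
pass 1:
  A via A→b: +{b}
  B via B→a: +{a}
  S via S→a a: +{a}
  S via S→b A: +{b}
  S: {a,b}  A: {b}  B: {a}
pass 2: (stable)
  S: {a,b}  A: {b}  B: {a}

FIRST(S) = ["a", "b"]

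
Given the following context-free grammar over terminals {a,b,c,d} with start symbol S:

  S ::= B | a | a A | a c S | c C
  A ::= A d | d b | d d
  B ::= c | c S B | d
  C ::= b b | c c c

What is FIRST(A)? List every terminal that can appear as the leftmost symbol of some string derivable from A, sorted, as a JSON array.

Compute FIRST by fixpoint:
iter 1:
  A via A→d b: +{d}
  B via B→c: +{c}
  B via B→d: +{d}
  C via C→b b: +{b}
  C via C→c c c: +{c}
  S via S→B: +{c,d}
  S via S→a: +{a}
  FIRST(S)={a,c,d}  FIRST(A)={d}  FIRST(B)={c,d}  FIRST(C)={b,c}
iter 2: (no change)
  FIRST(S)={a,c,d}  FIRST(A)={d}  FIRST(B)={c,d}  FIRST(C)={b,c}

FIRST(A) = ["d"]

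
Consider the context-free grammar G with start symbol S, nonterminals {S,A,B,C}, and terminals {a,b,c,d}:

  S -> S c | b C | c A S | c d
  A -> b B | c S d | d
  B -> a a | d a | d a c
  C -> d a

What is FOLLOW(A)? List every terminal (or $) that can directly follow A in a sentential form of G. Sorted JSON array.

FIRST sets, iterate to fixpoint:
pass 1:
  A via A→b B: +{b}
  A via A→c S d: +{c}
  A via A→d: +{d}
  B via B→a a: +{a}
  B via B→d a: +{d}
  C via C→d a: +{d}
  S via S→b C: +{b}
  S via S→c A S: +{c}
  FIRST[S]={b,c}  FIRST[A]={b,c,d}  FIRST[B]={a,d}  FIRST[C]={d}
pass 2: done
  FIRST[S]={b,c}  FIRST[A]={b,c,d}  FIRST[B]={a,d}  FIRST[C]={d}

Compute FOLLOW by fixpoint:
FOLLOW(S) := {$}
[1]
  A→c S d: FOLLOW(S) ⊇ FIRST(d) = {d}; new: +{d}
  S→S c: FOLLOW(S) ⊇ FIRST(c) = {c}; new: +{c}
  S→b C: FOLLOW(C) ⊇ FOLLOW(S) ⊇ {$,c,d}; new: +{$,c,d}
  S→c A S: FOLLOW(A) ⊇ FIRST(S) = {b,c}; new: +{b,c}
  FOLLOW(S)={$,c,d}  FOLLOW(A)={b,c}  FOLLOW(B)={}  FOLLOW(C)={$,c,d}
[2]
  A→b B: FOLLOW(B) ⊇ FOLLOW(A) ⊇ {b,c}; new: +{b,c}
  FOLLOW(S)={$,c,d}  FOLLOW(A)={b,c}  FOLLOW(B)={b,c}  FOLLOW(C)={$,c,d}
[3] (stable)
  FOLLOW(S)={$,c,d}  FOLLOW(A)={b,c}  FOLLOW(B)={b,c}  FOLLOW(C)={$,c,d}

FOLLOW(A) = ["b", "c"]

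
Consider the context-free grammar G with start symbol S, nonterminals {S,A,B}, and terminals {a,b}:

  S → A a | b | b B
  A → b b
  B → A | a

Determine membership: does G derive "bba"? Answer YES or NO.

CNF form of G:
  S -> A T1 | T0 B | b
  A -> T0 T0
  B -> T0 T0 | a
  T0 -> b
  T1 -> a

CYK fill:
  [0..0]={S,T0}  "b"  orig:{S}
  [1..1]={S,T0}  "b"  orig:{S}
  [2..2]={B,T1}  "a"  orig:{B}
  [0..1]={A,B}  "bb"
  [1..2]={S}  "ba"
  [0..2]={S}  "bba"

S ∈ T[0,2] ⇒ YES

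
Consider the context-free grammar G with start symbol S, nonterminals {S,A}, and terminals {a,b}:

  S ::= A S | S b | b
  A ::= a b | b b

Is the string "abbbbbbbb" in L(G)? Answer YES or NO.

Convert to CNF:
  S -> A S | S T1 | b
  A -> T0 T1 | T1 T1
  T0 -> a
  T1 -> b

CYK table (by increasing span):
  [0..0]={T0}  "a"  orig:{}
  [1..1]={S,T1}  "b"  orig:{S}
  [2..2]={S,T1}  "b"  orig:{S}
  [3..3]={S,T1}  "b"  orig:{S}
  [4..4]={S,T1}  "b"  orig:{S}
  [5..5]={S,T1}  "b"  orig:{S}
  [6..6]={S,T1}  "b"  orig:{S}
  [7..7]={S,T1}  "b"  orig:{S}
  [8..8]={S,T1}  "b"  orig:{S}
  [0..1]={A}  "ab"
  [1..2]={A,S}  "bb"
  [2..3]={A,S}  "bb"
  [3..4]={A,S}  "bb"
  [4..5]={A,S}  "bb"
  [5..6]={A,S}  "bb"
  [6..7]={A,S}  "bb"
  [7..8]={A,S}  "bb"
  [0..2]={S}  "abb"
  [1..3]={S}  "bbb"
  [2..4]={S}  "bbb"
  [3..5]={S}  "bbb"
  [4..6]={S}  "bbb"
  [5..7]={S}  "bbb"
  [6..8]={S}  "bbb"
  [0..3]={S}  "abbb"
  [1..4]={S}  "bbbb"
  [2..5]={S}  "bbbb"
  [3..6]={S}  "bbbb"
  [4..7]={S}  "bbbb"
  [5..8]={S}  "bbbb"
  [0..4]={S}  "abbbb"
  [1..5]={S}  "bbbbb"
  [2..6]={S}  "bbbbb"
  [3..7]={S}  "bbbbb"
  [4..8]={S}  "bbbbb"
  [0..5]={S}  "abbbbb"
  [1..6]={S}  "bbbbbb"
  [2..7]={S}  "bbbbbb"
  [3..8]={S}  "bbbbbb"
  [0..6]={S}  "abbbbbb"
  [1..7]={S}  "bbbbbbb"
  [2..8]={S}  "bbbbbbb"
  [0..7]={S}  "abbbbbbb"
  [1..8]={S}  "bbbbbbbb"
  [0..8]={S}  "abbbbbbbb"

S ∈ T[0,8] ⇒ YES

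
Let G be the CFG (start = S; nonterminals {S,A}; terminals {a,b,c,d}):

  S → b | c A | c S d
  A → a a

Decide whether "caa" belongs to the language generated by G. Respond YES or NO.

Convert to CNF:
  S -> T1 A | T1 X3 | b
  A -> T0 T0
  T0 -> a
  T1 -> c
  T2 -> d
  X3 -> S T2

CYK fill:
  cell(0,0) c: {T1}  orig:{}
  cell(1,1) a: {T0}  orig:{}
  cell(2,2) a: {T0}  orig:{}
  cell(0,1) ca: ∅
  cell(1,2) aa: {A}
  cell(0,2) caa: {S}

S ∈ T[0,2] ⇒ YES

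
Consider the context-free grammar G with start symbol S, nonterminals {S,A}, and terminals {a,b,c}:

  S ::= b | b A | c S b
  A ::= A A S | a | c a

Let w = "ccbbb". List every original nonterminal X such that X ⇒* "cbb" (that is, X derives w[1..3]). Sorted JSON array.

Convert to CNF:
  S -> T0 X4 | T2 A | b
  A -> A X3 | T0 T1 | a
  T0 -> c
  T1 -> a
  T2 -> b
  X3 -> A S
  X4 -> S T2

CYK table (by increasing span), restricted to cells inside w[1..3]:
  [1..1]={T0}  "c"  orig:{}
  [2..2]={S,T2}  "b"  orig:{S}
  [3..3]={S,T2}  "b"  orig:{S}
  [1..2]=∅  "cb"
  [2..3]={X4}  "bb"  orig:{}
  [1..3]={S}  "cbb"

Original NTs in T[1,3] deriving "cbb": ["S"]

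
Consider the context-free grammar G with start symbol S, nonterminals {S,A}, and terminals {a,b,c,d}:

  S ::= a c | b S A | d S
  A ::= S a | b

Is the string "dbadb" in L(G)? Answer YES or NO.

Convert to CNF:
  S -> T0 T1 | T2 X4 | T3 S
  A -> S T0 | b
  T0 -> a
  T1 -> c
  T2 -> b
  T3 -> d
  X4 -> S A

CYK table (by increasing span):
  cell(0,0) d: {T3}  orig:{}
  cell(1,1) b: {A,T2}  orig:{A}
  cell(2,2) a: {T0}  orig:{}
  cell(3,3) d: {T3}  orig:{}
  cell(4,4) b: {A,T2}  orig:{A}
  cell(0,1) db: ∅
  cell(1,2) ba: ∅
  cell(2,3) ad: ∅
  cell(3,4) db: ∅
  cell(0,2) dba: ∅
  cell(1,3) bad: ∅
  cell(2,4) adb: ∅
  cell(0,3) dbad: ∅
  cell(1,4) badb: ∅
  cell(0,4) dbadb: ∅

S ∉ T[0,4] ⇒ NO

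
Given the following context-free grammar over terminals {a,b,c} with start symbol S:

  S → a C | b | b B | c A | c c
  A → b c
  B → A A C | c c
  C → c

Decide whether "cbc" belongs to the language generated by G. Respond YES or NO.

Convert to CNF:
  S -> T0 B | T1 A | T1 T1 | T2 C | b
  A -> T0 T1
  B -> A X3 | T1 T1
  C -> c
  T0 -> b
  T1 -> c
  T2 -> a
  X3 -> A C

CYK fill:
  cell(0,0) c: {C,T1}  orig:{C}
  cell(1,1) b: {S,T0}  orig:{S}
  cell(2,2) c: {C,T1}  orig:{C}
  cell(0,1) cb: ∅
  cell(1,2) bc: {A}
  cell(0,2) cbc: {S}

S ∈ T[0,2] ⇒ YES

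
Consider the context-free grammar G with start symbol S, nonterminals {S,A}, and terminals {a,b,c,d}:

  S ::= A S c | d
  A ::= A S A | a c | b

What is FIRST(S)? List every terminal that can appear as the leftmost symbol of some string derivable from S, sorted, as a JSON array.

FIRST sets, iterate to fixpoint:
iter 1:
  A via A→a c: +{a}
  A via A→b: +{b}
  S via S→A S c: +{a,b}
  S via S→d: +{d}
  S: {a,b,d}  A: {a,b}
iter 2: (no change)
  S: {a,b,d}  A: {a,b}

FIRST(S) = ["a", "b", "d"]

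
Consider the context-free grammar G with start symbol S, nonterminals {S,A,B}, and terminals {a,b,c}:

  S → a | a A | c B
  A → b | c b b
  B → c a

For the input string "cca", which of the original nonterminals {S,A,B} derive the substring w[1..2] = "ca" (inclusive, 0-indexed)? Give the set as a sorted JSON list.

Convert to CNF:
  S -> T0 B | T2 A | a
  A -> T0 X3 | b
  B -> T0 T2
  T0 -> c
  T1 -> b
  T2 -> a
  X3 -> T1 T1

Fill CYK table bottom-up — only the sub-triangle for w[1..2]:
  cell(1,1) c: {T0}  orig:{}
  cell(2,2) a: {S,T2}  orig:{S}
  cell(1,2) ca: {B}

Original NTs in T[1,2] deriving "ca": ["B"]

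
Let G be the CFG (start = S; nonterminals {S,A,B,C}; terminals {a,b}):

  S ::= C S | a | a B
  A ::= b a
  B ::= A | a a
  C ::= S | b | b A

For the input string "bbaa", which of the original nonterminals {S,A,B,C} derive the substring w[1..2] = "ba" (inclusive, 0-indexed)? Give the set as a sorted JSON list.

CNF form of G:
  S -> C S | T1 B | a
  A -> T0 T1
  B -> T0 T1 | T1 T1
  C -> C S | T0 A | T1 B | a | b
  T0 -> b
  T1 -> a

Fill CYK table bottom-up, restricted to cells inside w[1..2]:
  [1..1]={C,T0}  "b"  orig:{C}
  [2..2]={C,S,T1}  "a"  orig:{C,S}
  [1..2]={A,B,C,S}  "ba"

Original NTs in T[1,2] deriving "ba": ["A", "B", "C", "S"]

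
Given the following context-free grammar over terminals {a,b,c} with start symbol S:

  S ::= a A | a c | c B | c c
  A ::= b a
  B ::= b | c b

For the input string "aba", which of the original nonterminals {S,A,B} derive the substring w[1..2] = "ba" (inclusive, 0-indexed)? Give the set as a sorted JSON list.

Convert to CNF:
  S -> T1 A | T1 T2 | T2 B | T2 T2
  A -> T0 T1
  B -> T2 T0 | b
  T0 -> b
  T1 -> a
  T2 -> c

CYK table (by increasing span), restricted to cells inside w[1..2]:
  cell(1,1) b: {B,T0}  orig:{B}
  cell(2,2) a: {T1}  orig:{}
  cell(1,2) ba: {A}

Original NTs in T[1,2] deriving "ba": ["A"]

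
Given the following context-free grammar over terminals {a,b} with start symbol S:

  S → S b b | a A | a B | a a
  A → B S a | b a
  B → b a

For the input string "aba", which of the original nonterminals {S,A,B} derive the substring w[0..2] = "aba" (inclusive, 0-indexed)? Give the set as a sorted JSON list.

Convert to CNF:
  S -> S X3 | T0 A | T0 B | T0 T0
  A -> B X2 | T1 T0
  B -> T1 T0
  T0 -> a
  T1 -> b
  X2 -> S T0
  X3 -> T1 T1

CYK fill, restricted to cells inside w[0..2]:
  T[0,0] 'a' = {T0}  orig:{}
  T[1,1] 'b' = {T1}  orig:{}
  T[2,2] 'a' = {T0}  orig:{}
  T[0,1] 'ab' = ∅
  T[1,2] 'ba' = {A,B}
  T[0,2] 'aba' = {S}

Original NTs in T[0,2] deriving "aba": ["S"]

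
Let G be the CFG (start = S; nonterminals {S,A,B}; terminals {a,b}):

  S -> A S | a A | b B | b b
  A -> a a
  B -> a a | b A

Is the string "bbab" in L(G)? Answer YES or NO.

CNF form of G:
  S -> A S | T0 A | T1 B | T1 T1
  A -> T0 T0
  B -> T0 T0 | T1 A
  T0 -> a
  T1 -> b

Fill CYK table bottom-up:
  cell(0,0) b: {T1}  orig:{}
  cell(1,1) b: {T1}  orig:{}
  cell(2,2) a: {T0}  orig:{}
  cell(3,3) b: {T1}  orig:{}
  cell(0,1) bb: {S}
  cell(1,2) ba: ∅
  cell(2,3) ab: ∅
  cell(0,2) bba: ∅
  cell(1,3) bab: ∅
  cell(0,3) bbab: ∅

S ∉ T[0,3] ⇒ NO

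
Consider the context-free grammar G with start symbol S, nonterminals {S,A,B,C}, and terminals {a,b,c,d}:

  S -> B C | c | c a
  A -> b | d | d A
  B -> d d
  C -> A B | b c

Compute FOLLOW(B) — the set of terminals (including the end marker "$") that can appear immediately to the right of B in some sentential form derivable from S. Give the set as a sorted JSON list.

Compute FIRST by fixpoint:
[1]
  A via A→b: +{b}
  A via A→d: +{d}
  B via B→d d: +{d}
  C via C→A B: +{b,d}
  S via S→B C: +{d}
  S via S→c: +{c}
  FIRST(S)={c,d}  FIRST(A)={b,d}  FIRST(B)={d}  FIRST(C)={b,d}
[2] (no change)
  FIRST(S)={c,d}  FIRST(A)={b,d}  FIRST(B)={d}  FIRST(C)={b,d}

FOLLOW iteration:
FOLLOW(S) := {$}
pass 1:
  C→A B: FOLLOW(A) ⊇ FIRST(B) = {d}; new: +{d}
  S→B C: FOLLOW(B) ⊇ FIRST(C) = {b,d}; new: +{b,d}
  S→B C: FOLLOW(C) ⊇ FOLLOW(S) ⊇ {$}; new: +{$}
  FOLLOW(S)={$}  FOLLOW(A)={d}  FOLLOW(B)={b,d}  FOLLOW(C)={$}
pass 2:
  C→A B: FOLLOW(B) ⊇ FOLLOW(C) ⊇ {$}; new: +{$}
  FOLLOW(S)={$}  FOLLOW(A)={d}  FOLLOW(B)={$,b,d}  FOLLOW(C)={$}
pass 3: — fixpoint
  FOLLOW(S)={$}  FOLLOW(A)={d}  FOLLOW(B)={$,b,d}  FOLLOW(C)={$}

FOLLOW(B) = ["$", "b", "d"]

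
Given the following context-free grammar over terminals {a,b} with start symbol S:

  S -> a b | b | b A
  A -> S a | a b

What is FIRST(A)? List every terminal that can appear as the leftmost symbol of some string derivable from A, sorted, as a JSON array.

FIRST iteration:
[1]
  A via A→a b: +{a}
  S via S→a b: +{a}
  S via S→b: +{b}
  FIRST[S]={a,b}  FIRST[A]={a}
[2]
  A via A→S a: +{b}
  FIRST[S]={a,b}  FIRST[A]={a,b}
[3] (no change)
  FIRST[S]={a,b}  FIRST[A]={a,b}

FIRST(A) = ["a", "b"]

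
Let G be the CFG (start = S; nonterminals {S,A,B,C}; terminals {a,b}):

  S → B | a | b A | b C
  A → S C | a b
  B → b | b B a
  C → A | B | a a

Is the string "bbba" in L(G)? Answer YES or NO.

CNF form of G:
  S -> T1 A | T1 C | T1 X4 | a | b
  A -> S C | T0 T1
  B -> T1 X2 | b
  C -> S C | T0 T0 | T0 T1 | T1 X3 | b
  T0 -> a
  T1 -> b
  X2 -> B T0
  X3 -> B T0
  X4 -> B T0

Fill CYK table bottom-up:
  cell(0,0) b: {B,C,S,T1}  orig:{B,C,S}
  cell(1,1) b: {B,C,S,T1}  orig:{B,C,S}
  cell(2,2) b: {B,C,S,T1}  orig:{B,C,S}
  cell(3,3) a: {S,T0}  orig:{S}
  cell(0,1) bb: {A,C,S}
  cell(1,2) bb: {A,C,S}
  cell(2,3) ba: {X2,X3,X4}  orig:{}
  cell(0,2) bbb: {A,C,S}
  cell(1,3) bba: {B,C,S}
  cell(0,3) bbba: {A,C,S}

S ∈ T[0,3] ⇒ YES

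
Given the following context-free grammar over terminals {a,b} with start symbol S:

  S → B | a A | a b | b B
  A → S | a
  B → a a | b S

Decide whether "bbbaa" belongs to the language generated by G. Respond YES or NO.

CNF form of G:
  S -> T0 A | T0 T0 | T0 T1 | T1 B | T1 S
  A -> T0 A | T0 T0 | T0 T1 | T1 B | T1 S | a
  B -> T0 T0 | T1 S
  T0 -> a
  T1 -> b

Fill CYK table bottom-up:
  [0..0]={T1}  "b"  orig:{}
  [1..1]={T1}  "b"  orig:{}
  [2..2]={T1}  "b"  orig:{}
  [3..3]={A,T0}  "a"  orig:{A}
  [4..4]={A,T0}  "a"  orig:{A}
  [0..1]=∅  "bb"
  [1..2]=∅  "bb"
  [2..3]=∅  "ba"
  [3..4]={A,B,S}  "aa"
  [0..2]=∅  "bbb"
  [1..3]=∅  "bba"
  [2..4]={A,B,S}  "baa"
  [0..3]=∅  "bbba"
  [1..4]={A,B,S}  "bbaa"
  [0..4]={A,B,S}  "bbbaa"

S ∈ T[0,4] ⇒ YES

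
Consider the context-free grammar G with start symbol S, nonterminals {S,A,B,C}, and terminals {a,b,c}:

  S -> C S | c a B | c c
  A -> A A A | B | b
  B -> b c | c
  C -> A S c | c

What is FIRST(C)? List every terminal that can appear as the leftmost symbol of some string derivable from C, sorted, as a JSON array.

Compute FIRST by fixpoint:
iter 1:
  A via A→b: +{b}
  B via B→b c: +{b}
  B via B→c: +{c}
  C via C→A S c: +{b}
  C via C→c: +{c}
  S via S→C S: +{b,c}
  FIRST(S)={b,c}  FIRST(A)={b}  FIRST(B)={b,c}  FIRST(C)={b,c}
iter 2:
  A via A→B: +{c}
  FIRST(S)={b,c}  FIRST(A)={b,c}  FIRST(B)={b,c}  FIRST(C)={b,c}
iter 3: done
  FIRST(S)={b,c}  FIRST(A)={b,c}  FIRST(B)={b,c}  FIRST(C)={b,c}

FIRST(C) = ["b", "c"]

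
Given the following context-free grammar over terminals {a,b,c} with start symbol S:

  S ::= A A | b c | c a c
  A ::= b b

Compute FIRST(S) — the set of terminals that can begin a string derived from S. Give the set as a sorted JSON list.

FIRST sets, iterate to fixpoint:
[1]
  A via A→b b: +{b}
  S via S→A A: +{b}
  S via S→c a c: +{c}
  FIRST(S)={b,c}  FIRST(A)={b}
[2] (no change)
  FIRST(S)={b,c}  FIRST(A)={b}

FIRST(S) = ["b", "c"]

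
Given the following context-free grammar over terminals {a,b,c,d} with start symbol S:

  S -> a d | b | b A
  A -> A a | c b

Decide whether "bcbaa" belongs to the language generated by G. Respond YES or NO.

Convert to CNF:
  S -> T0 T3 | T2 A | b
  A -> A T0 | T1 T2
  T0 -> a
  T1 -> c
  T2 -> b
  T3 -> d

CYK fill:
  T[0,0] 'b' = {S,T2}  orig:{S}
  T[1,1] 'c' = {T1}  orig:{}
  T[2,2] 'b' = {S,T2}  orig:{S}
  T[3,3] 'a' = {T0}  orig:{}
  T[4,4] 'a' = {T0}  orig:{}
  T[0,1] 'bc' = ∅
  T[1,2] 'cb' = {A}
  T[2,3] 'ba' = ∅
  T[3,4] 'aa' = ∅
  T[0,2] 'bcb' = {S}
  T[1,3] 'cba' = {A}
  T[2,4] 'baa' = ∅
  T[0,3] 'bcba' = {S}
  T[1,4] 'cbaa' = {A}
  T[0,4] 'bcbaa' = {S}

S ∈ T[0,4] ⇒ YES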